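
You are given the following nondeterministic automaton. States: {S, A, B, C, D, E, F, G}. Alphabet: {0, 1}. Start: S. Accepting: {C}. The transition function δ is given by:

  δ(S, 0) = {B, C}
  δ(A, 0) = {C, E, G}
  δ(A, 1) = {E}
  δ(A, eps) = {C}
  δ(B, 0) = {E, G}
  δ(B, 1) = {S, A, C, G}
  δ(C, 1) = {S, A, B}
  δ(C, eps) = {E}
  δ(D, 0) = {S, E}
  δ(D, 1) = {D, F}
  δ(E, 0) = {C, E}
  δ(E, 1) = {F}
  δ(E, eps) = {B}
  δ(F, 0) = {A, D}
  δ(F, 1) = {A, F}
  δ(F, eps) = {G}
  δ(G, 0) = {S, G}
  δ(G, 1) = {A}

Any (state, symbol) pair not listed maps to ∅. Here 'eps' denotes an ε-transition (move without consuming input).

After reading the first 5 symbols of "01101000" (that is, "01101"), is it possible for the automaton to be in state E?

Start in {S}.
Read '0': {S} → {B, C, E}.
Read '1': {B, C, E} → {S, A, B, C, E, F, G}.
Read '1': {S, A, B, C, E, F, G} → {S, A, B, C, E, F, G}.
Read '0': {S, A, B, C, E, F, G} → {S, A, B, C, D, E, G}.
Read '1': {S, A, B, C, D, E, G} → {S, A, B, C, D, E, F, G}.
State E is in {S, A, B, C, D, E, F, G}.

Yes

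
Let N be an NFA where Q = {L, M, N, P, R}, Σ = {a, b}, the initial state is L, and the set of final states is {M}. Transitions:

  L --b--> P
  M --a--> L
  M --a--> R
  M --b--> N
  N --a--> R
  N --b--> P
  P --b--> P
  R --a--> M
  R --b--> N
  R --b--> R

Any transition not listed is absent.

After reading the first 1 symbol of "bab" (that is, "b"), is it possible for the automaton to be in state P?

Start in {L}.
Read 'b': L→{P}; now {P}.
State P is in {P}.

Yes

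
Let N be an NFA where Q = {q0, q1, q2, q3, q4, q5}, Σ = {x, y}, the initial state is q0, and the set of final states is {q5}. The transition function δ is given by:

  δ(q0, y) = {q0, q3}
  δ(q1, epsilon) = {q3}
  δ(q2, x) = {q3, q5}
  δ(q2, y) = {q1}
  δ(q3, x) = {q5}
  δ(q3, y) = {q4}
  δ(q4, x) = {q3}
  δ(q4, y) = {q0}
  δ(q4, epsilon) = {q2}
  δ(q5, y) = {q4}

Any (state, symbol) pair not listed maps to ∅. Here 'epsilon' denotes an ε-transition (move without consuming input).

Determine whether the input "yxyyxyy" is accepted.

No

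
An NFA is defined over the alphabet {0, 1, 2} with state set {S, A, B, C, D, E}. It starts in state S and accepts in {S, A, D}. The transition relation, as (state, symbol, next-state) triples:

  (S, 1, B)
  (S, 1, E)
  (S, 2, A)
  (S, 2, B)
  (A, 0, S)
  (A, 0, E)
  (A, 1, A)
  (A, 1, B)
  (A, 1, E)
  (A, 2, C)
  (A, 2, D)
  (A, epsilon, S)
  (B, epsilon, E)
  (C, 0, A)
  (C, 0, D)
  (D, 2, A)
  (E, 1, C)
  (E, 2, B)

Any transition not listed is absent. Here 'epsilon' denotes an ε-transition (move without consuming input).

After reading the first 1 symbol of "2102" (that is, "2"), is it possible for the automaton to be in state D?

No

Start in {S}.
Read '2': S→{A, B}; union {A, B}; ε-closure = {S, A, B, E}.
State D is not in {S, A, B, E}.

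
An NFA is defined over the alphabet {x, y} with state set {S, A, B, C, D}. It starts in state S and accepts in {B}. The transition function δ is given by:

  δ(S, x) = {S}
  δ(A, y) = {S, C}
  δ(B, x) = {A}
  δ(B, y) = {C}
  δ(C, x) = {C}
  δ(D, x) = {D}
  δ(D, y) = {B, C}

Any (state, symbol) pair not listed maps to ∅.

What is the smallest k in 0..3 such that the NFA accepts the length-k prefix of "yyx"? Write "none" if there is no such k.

Start in {S}.
Read 'y': S→∅; now ∅.
The set is empty and remains empty for the remaining 2 symbols.
No reachable set along the way intersects F.

none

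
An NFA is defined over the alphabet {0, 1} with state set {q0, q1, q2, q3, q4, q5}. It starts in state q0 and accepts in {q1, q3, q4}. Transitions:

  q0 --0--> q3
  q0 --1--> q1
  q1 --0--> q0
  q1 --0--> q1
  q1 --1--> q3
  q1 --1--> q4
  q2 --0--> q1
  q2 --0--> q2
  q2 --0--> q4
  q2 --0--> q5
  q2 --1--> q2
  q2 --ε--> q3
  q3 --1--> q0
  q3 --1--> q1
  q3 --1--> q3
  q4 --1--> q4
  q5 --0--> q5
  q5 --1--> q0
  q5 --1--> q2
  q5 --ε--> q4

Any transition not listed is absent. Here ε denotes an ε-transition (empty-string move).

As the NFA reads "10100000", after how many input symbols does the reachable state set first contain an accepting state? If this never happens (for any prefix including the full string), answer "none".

1

Start in {q0}.
Read '1': {q0} → {q1}.
None of the earlier sets intersect F, but {q1} does.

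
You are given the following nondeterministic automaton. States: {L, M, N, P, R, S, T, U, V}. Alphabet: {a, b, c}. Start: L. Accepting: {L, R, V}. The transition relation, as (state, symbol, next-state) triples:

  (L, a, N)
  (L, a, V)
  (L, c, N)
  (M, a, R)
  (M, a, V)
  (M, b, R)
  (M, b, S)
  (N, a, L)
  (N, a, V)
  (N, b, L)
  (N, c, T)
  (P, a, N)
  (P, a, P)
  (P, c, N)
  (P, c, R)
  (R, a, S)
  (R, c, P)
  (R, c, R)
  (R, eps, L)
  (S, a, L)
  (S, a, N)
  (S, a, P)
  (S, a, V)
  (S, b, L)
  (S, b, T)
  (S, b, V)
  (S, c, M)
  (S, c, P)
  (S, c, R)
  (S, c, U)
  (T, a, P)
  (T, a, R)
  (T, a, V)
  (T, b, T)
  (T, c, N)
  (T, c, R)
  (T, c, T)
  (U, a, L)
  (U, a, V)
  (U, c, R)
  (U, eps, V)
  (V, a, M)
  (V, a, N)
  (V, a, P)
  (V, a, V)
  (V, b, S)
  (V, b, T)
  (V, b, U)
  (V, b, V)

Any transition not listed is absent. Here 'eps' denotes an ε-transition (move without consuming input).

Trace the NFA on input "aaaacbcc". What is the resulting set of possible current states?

{L, N, P, R, T}

Start in {L}.
Read 'a': L→{N, V}; now {N, V}.
Read 'a': N→{L, V}, V→{M, N, P, V}; now {L, M, N, P, V}.
Read 'a': L→{N, V}, M→{R, V}, N→{L, V}, P→{N, P}, V→{M, N, P, V}; now {L, M, N, P, R, V}.
Read 'a': L→{N, V}, M→{R, V}, N→{L, V}, P→{N, P}, R→{S}, V→{M, N, P, V}; now {L, M, N, P, R, S, V}.
Read 'c': L→{N}, M→∅, N→{T}, P→{N, R}, R→{P, R}, S→{M, P, R, U}, V→∅; union {M, N, P, R, T, U}; ε-closure = {L, M, N, P, R, T, U, V}.
Read 'b': L→∅, M→{R, S}, N→{L}, P→∅, R→∅, T→{T}, U→∅, V→{S, T, U, V}; now {L, R, S, T, U, V}.
Read 'c': L→{N}, R→{P, R}, S→{M, P, R, U}, T→{N, R, T}, U→{R}, V→∅; union {M, N, P, R, T, U}; ε-closure = {L, M, N, P, R, T, U, V}.
Read 'c': L→{N}, M→∅, N→{T}, P→{N, R}, R→{P, R}, T→{N, R, T}, U→{R}, V→∅; union {N, P, R, T}; ε-closure = {L, N, P, R, T}.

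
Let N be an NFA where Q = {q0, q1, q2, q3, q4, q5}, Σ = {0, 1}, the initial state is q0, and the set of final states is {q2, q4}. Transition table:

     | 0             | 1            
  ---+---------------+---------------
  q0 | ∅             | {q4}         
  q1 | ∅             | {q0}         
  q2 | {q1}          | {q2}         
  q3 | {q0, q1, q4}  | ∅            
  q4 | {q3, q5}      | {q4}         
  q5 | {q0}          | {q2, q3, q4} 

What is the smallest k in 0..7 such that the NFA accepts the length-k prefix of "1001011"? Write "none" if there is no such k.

Start in {q0}.
Read '1': {q0} → {q4}.
None of the earlier sets intersect F, but {q4} does.

1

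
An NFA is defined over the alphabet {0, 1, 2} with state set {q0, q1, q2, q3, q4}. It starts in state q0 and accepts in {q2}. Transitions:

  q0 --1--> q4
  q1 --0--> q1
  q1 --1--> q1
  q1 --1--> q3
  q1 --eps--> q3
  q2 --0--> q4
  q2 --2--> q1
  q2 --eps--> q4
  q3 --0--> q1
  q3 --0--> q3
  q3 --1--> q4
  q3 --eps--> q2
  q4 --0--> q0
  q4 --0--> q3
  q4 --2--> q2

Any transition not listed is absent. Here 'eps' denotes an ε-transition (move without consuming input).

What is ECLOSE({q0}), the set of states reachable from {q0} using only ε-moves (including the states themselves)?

{q0}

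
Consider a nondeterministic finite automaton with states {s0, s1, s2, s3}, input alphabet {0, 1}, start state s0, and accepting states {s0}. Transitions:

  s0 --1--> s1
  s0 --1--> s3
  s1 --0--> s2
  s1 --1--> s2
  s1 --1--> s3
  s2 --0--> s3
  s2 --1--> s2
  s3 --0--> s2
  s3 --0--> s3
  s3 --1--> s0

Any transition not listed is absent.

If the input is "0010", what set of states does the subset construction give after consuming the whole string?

∅

Start in {s0}.
Read '0': {s0} → ∅.
The set is empty and remains empty for the remaining 3 symbols.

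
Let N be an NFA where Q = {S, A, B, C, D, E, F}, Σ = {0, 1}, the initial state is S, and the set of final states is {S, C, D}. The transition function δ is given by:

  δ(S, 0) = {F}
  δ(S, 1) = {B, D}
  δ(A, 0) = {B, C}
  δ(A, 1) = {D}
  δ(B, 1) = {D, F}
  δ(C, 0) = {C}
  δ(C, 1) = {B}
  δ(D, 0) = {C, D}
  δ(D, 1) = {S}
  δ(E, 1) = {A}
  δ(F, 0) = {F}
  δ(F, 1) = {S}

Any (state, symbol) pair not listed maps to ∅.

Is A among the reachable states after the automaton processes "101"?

Start in {S}.
Read '1': {S} → {B, D}.
Read '0': {B, D} → {C, D}.
Read '1': {C, D} → {S, B}.
State A is not in {S, B}.

No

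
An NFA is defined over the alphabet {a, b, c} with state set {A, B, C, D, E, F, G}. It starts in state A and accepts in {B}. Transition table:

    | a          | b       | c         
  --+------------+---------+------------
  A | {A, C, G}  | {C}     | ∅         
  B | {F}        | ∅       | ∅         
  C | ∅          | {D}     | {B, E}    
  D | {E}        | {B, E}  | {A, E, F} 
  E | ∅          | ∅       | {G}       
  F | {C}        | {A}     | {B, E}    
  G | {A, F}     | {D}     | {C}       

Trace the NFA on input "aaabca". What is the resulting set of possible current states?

Start in {A}.
Read 'a': A→{A, C, G}; now {A, C, G}.
Read 'a': A→{A, C, G}, C→∅, G→{A, F}; now {A, C, F, G}.
Read 'a': A→{A, C, G}, C→∅, F→{C}, G→{A, F}; now {A, C, F, G}.
Read 'b': A→{C}, C→{D}, F→{A}, G→{D}; now {A, C, D}.
Read 'c': A→∅, C→{B, E}, D→{A, E, F}; now {A, B, E, F}.
Read 'a': A→{A, C, G}, B→{F}, E→∅, F→{C}; now {A, C, F, G}.

{A, C, F, G}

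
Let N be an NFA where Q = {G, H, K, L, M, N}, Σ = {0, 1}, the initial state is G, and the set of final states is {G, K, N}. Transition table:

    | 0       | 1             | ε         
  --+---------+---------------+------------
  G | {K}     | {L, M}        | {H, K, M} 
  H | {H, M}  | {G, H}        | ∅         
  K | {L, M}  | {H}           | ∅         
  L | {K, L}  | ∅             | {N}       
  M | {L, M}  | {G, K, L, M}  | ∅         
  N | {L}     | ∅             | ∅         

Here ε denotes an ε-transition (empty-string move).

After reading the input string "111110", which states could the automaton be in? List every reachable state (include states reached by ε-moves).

{H, K, L, M, N}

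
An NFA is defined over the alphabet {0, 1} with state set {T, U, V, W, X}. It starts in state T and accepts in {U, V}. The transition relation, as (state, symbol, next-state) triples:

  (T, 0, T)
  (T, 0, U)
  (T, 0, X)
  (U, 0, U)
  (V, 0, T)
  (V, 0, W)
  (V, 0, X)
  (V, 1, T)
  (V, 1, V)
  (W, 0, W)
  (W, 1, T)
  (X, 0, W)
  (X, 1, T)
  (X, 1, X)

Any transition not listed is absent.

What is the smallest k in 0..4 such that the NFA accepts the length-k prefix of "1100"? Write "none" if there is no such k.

Start in {T}.
Read '1': T→∅; now ∅.
The set is empty and remains empty for the remaining 3 symbols.
No reachable set along the way intersects F.

none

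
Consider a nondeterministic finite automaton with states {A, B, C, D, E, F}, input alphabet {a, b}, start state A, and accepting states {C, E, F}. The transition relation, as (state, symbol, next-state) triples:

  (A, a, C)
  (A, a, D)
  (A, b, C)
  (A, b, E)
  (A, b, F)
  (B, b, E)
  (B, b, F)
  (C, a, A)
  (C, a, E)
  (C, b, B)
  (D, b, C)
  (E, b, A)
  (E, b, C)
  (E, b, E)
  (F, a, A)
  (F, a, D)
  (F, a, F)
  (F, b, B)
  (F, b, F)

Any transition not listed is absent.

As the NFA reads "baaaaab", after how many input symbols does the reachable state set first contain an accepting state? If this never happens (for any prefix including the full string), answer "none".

Start in {A}.
Read 'b': A→{C, E, F}; now {C, E, F}.
None of the earlier sets intersect F, but {C, E, F} does.

1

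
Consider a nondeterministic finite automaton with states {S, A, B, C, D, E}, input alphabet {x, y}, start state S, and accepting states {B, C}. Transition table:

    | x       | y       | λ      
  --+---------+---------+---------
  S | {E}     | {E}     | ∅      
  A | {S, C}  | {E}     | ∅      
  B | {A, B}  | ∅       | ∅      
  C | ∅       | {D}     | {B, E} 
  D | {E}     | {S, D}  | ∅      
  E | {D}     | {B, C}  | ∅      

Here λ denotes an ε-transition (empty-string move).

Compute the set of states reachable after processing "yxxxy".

{S, D}

Start in {S}.
Read 'y': S→{E}; now {E}.
Read 'x': E→{D}; now {D}.
Read 'x': D→{E}; now {E}.
Read 'x': E→{D}; now {D}.
Read 'y': D→{S, D}; now {S, D}.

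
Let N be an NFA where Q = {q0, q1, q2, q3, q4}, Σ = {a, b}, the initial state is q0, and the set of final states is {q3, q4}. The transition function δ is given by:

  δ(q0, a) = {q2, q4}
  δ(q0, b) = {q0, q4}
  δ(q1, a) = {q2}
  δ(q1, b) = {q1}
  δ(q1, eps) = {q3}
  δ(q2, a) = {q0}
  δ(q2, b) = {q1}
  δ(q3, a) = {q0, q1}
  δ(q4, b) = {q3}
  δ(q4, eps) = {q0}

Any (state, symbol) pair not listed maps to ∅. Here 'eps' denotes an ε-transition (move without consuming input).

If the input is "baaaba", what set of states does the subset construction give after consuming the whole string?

{q0, q1, q2, q3, q4}

Start in {q0}.
Read 'b': {q0} → {q0, q4}.
Read 'a': {q0, q4} → {q0, q2, q4}.
Read 'a': {q0, q2, q4} → {q0, q2, q4}.
Read 'a': {q0, q2, q4} → {q0, q2, q4}.
Read 'b': {q0, q2, q4} → {q0, q1, q3, q4}.
Read 'a': {q0, q1, q3, q4} → {q0, q1, q2, q3, q4}.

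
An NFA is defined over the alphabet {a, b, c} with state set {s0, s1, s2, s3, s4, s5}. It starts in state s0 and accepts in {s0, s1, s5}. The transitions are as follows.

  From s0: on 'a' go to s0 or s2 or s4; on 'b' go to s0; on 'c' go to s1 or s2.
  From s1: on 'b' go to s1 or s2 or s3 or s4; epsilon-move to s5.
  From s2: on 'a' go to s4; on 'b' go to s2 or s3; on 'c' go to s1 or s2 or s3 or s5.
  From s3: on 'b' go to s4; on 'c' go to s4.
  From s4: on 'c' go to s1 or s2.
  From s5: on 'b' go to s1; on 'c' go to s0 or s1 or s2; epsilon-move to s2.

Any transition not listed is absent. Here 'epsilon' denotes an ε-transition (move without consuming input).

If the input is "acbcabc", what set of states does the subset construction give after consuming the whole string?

{s1, s2, s3, s4, s5}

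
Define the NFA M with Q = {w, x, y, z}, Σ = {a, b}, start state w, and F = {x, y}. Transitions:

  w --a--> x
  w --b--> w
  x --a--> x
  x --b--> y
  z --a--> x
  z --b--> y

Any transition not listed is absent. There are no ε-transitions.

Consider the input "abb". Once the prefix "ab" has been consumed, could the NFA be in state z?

No

Start in {w}.
Read 'a': w→{x}; now {x}.
Read 'b': x→{y}; now {y}.
State z is not in {y}.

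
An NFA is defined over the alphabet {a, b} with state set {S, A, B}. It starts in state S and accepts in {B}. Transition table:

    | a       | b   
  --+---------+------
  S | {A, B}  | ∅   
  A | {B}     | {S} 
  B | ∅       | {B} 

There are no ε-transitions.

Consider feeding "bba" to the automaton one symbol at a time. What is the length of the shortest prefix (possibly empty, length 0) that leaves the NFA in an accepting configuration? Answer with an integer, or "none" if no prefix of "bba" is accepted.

none

Start in {S}.
Read 'b': S→∅; now ∅.
The set is empty and remains empty for the remaining 2 symbols.
No reachable set along the way intersects F.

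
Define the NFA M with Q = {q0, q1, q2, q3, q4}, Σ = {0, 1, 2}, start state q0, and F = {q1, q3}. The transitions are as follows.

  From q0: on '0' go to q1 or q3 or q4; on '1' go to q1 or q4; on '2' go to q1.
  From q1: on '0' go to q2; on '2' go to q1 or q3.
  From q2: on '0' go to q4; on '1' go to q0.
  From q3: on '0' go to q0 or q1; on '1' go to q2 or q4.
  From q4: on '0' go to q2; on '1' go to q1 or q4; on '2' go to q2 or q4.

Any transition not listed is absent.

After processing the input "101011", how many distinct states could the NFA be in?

Start in {q0}.
Read '1': q0→{q1, q4}; now {q1, q4}.
Read '0': q1→{q2}, q4→{q2}; now {q2}.
Read '1': q2→{q0}; now {q0}.
Read '0': q0→{q1, q3, q4}; now {q1, q3, q4}.
Read '1': q1→∅, q3→{q2, q4}, q4→{q1, q4}; now {q1, q2, q4}.
Read '1': q1→∅, q2→{q0}, q4→{q1, q4}; now {q0, q1, q4}.
That set has 3 states.

3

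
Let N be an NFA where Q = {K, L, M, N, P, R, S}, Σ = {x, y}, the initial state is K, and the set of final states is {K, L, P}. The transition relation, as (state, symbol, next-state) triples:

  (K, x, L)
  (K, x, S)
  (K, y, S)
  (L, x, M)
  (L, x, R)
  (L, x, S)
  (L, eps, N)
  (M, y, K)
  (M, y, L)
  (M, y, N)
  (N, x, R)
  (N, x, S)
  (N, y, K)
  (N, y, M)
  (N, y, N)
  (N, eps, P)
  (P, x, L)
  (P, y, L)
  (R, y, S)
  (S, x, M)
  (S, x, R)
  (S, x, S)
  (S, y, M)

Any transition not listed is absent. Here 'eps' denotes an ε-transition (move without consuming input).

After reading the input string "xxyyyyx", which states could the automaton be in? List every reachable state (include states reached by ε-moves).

Start in {K}.
Read 'x': {K} → {L, N, P, S}.
Read 'x': {L, N, P, S} → {L, M, N, P, R, S}.
Read 'y': {L, M, N, P, R, S} → {K, L, M, N, P, S}.
Read 'y': {K, L, M, N, P, S} → {K, L, M, N, P, S}.
Read 'y': {K, L, M, N, P, S} → {K, L, M, N, P, S}.
Read 'y': {K, L, M, N, P, S} → {K, L, M, N, P, S}.
Read 'x': {K, L, M, N, P, S} → {L, M, N, P, R, S}.

{L, M, N, P, R, S}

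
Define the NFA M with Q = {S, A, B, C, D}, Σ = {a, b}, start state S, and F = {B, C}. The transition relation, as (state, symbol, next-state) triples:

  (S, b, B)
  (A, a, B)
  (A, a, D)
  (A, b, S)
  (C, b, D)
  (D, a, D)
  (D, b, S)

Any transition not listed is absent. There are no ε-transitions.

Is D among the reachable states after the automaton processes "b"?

Start in {S}.
Read 'b': {S} → {B}.
State D is not in {B}.

No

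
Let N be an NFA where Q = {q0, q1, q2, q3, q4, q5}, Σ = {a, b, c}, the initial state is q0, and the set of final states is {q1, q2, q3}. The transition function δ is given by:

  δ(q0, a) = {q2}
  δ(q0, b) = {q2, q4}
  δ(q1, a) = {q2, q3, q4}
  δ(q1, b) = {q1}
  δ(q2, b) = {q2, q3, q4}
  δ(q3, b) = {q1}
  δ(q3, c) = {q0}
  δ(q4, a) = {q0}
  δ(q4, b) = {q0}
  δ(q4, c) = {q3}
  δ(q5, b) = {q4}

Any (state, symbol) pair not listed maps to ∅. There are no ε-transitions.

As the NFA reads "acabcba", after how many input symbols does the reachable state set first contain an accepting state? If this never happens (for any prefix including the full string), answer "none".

1

Start in {q0}.
Read 'a': {q0} → {q2}.
None of the earlier sets intersect F, but {q2} does.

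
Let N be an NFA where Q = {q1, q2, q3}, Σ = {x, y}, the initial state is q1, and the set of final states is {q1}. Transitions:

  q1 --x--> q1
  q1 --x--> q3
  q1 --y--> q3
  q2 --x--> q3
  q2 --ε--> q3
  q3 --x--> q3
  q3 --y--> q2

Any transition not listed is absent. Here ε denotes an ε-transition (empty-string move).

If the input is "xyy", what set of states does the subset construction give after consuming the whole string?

{q2, q3}

Start in {q1}.
Read 'x': q1→{q1, q3}; now {q1, q3}.
Read 'y': q1→{q3}, q3→{q2}; now {q2, q3}.
Read 'y': q2→∅, q3→{q2}; union {q2}; ε-closure = {q2, q3}.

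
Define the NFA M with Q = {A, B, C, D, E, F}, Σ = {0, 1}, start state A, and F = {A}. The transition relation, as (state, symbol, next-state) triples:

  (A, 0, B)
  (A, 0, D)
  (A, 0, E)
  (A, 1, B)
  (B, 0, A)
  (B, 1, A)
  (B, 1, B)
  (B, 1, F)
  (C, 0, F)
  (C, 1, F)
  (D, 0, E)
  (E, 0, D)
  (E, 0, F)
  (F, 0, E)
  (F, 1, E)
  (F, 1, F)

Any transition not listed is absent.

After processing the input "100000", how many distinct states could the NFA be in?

4

Start in {A}.
Read '1': A→{B}; now {B}.
Read '0': B→{A}; now {A}.
Read '0': A→{B, D, E}; now {B, D, E}.
Read '0': B→{A}, D→{E}, E→{D, F}; now {A, D, E, F}.
Read '0': A→{B, D, E}, D→{E}, E→{D, F}, F→{E}; now {B, D, E, F}.
Read '0': B→{A}, D→{E}, E→{D, F}, F→{E}; now {A, D, E, F}.
That set has 4 states.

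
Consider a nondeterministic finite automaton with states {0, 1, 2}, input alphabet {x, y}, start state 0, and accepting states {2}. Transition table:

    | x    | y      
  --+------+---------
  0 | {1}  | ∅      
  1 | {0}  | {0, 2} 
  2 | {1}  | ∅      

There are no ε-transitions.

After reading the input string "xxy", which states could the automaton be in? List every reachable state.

∅

Start in {0}.
Read 'x': 0→{1}; now {1}.
Read 'x': 1→{0}; now {0}.
Read 'y': 0→∅; now ∅.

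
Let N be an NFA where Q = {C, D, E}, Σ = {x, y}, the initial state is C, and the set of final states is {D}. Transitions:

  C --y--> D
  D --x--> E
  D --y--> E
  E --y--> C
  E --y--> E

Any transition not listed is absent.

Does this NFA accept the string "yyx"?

No

Start in {C}.
Read 'y': C→{D}; now {D}.
Read 'y': D→{E}; now {E}.
Read 'x': E→∅; now ∅.
The final set ∅ contains no accepting state.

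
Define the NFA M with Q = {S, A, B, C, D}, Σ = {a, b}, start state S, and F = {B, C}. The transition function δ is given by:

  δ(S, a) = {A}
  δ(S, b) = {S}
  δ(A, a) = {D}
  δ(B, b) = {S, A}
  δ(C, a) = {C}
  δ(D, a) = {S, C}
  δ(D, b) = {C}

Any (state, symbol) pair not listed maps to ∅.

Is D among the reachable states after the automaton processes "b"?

No

Start in {S}.
Read 'b': S→{S}; now {S}.
State D is not in {S}.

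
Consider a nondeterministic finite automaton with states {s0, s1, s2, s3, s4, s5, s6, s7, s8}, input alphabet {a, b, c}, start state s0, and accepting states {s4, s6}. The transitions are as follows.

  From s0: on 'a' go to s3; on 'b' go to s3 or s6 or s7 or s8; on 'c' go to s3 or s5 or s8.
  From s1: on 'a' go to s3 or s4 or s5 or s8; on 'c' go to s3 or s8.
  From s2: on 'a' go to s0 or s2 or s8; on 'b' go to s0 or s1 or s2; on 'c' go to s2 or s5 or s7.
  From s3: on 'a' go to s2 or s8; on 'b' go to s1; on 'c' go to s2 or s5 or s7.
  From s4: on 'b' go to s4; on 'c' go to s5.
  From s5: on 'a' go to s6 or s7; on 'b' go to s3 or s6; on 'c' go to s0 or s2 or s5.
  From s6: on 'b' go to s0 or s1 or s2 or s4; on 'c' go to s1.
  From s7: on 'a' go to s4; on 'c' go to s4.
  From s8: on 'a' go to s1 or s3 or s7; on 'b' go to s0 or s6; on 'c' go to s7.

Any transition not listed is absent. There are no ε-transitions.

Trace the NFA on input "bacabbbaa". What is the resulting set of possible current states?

{s0, s1, s2, s3, s4, s5, s6, s7, s8}

Start in {s0}.
Read 'b': s0→{s3, s6, s7, s8}; now {s3, s6, s7, s8}.
Read 'a': s3→{s2, s8}, s6→∅, s7→{s4}, s8→{s1, s3, s7}; now {s1, s2, s3, s4, s7, s8}.
Read 'c': s1→{s3, s8}, s2→{s2, s5, s7}, s3→{s2, s5, s7}, s4→{s5}, s7→{s4}, s8→{s7}; now {s2, s3, s4, s5, s7, s8}.
Read 'a': s2→{s0, s2, s8}, s3→{s2, s8}, s4→∅, s5→{s6, s7}, s7→{s4}, s8→{s1, s3, s7}; now {s0, s1, s2, s3, s4, s6, s7, s8}.
Read 'b': s0→{s3, s6, s7, s8}, s1→∅, s2→{s0, s1, s2}, s3→{s1}, s4→{s4}, s6→{s0, s1, s2, s4}, s7→∅, s8→{s0, s6}; now {s0, s1, s2, s3, s4, s6, s7, s8}.
Read 'b': s0→{s3, s6, s7, s8}, s1→∅, s2→{s0, s1, s2}, s3→{s1}, s4→{s4}, s6→{s0, s1, s2, s4}, s7→∅, s8→{s0, s6}; now {s0, s1, s2, s3, s4, s6, s7, s8}.
Read 'b': s0→{s3, s6, s7, s8}, s1→∅, s2→{s0, s1, s2}, s3→{s1}, s4→{s4}, s6→{s0, s1, s2, s4}, s7→∅, s8→{s0, s6}; now {s0, s1, s2, s3, s4, s6, s7, s8}.
Read 'a': s0→{s3}, s1→{s3, s4, s5, s8}, s2→{s0, s2, s8}, s3→{s2, s8}, s4→∅, s6→∅, s7→{s4}, s8→{s1, s3, s7}; now {s0, s1, s2, s3, s4, s5, s7, s8}.
Read 'a': s0→{s3}, s1→{s3, s4, s5, s8}, s2→{s0, s2, s8}, s3→{s2, s8}, s4→∅, s5→{s6, s7}, s7→{s4}, s8→{s1, s3, s7}; now {s0, s1, s2, s3, s4, s5, s6, s7, s8}.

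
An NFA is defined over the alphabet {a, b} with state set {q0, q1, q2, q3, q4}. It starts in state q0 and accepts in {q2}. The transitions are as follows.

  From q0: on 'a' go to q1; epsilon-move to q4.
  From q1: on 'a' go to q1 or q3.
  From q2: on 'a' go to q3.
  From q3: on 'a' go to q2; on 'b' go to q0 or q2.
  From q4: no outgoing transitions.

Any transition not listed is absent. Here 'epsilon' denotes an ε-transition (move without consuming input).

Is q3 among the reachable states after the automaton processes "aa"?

Yes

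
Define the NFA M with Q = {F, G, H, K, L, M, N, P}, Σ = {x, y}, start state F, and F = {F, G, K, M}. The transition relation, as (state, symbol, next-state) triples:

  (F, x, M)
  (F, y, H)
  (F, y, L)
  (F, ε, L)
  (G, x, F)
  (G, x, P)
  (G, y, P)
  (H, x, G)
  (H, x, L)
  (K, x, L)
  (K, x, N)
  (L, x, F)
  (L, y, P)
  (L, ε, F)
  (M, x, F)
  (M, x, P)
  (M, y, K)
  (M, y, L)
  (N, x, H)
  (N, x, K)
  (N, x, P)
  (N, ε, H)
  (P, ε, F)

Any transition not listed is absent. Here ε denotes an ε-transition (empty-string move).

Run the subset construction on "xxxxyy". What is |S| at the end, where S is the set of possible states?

4

Start: ε-closure({F}) = {F, L}.
Read 'x': F→{M}, L→{F}; union {F, M}; ε-closure = {F, L, M}.
Read 'x': F→{M}, L→{F}, M→{F, P}; union {F, M, P}; ε-closure = {F, L, M, P}.
Read 'x': F→{M}, L→{F}, M→{F, P}, P→∅; union {F, M, P}; ε-closure = {F, L, M, P}.
Read 'x': F→{M}, L→{F}, M→{F, P}, P→∅; union {F, M, P}; ε-closure = {F, L, M, P}.
Read 'y': F→{H, L}, L→{P}, M→{K, L}, P→∅; union {H, K, L, P}; ε-closure = {F, H, K, L, P}.
Read 'y': F→{H, L}, H→∅, K→∅, L→{P}, P→∅; union {H, L, P}; ε-closure = {F, H, L, P}.
That set has 4 states.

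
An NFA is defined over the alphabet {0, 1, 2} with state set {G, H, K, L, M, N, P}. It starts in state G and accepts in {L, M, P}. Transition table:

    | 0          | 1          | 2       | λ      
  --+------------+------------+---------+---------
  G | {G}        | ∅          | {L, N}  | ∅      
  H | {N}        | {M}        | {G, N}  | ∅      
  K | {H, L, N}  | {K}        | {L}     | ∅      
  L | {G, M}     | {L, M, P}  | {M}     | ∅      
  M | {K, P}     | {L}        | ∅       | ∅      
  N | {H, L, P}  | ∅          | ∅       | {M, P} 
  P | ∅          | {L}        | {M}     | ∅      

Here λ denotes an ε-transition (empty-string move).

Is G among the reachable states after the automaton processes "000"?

Yes

Start in {G}.
Read '0': {G} → {G}.
Read '0': {G} → {G}.
Read '0': {G} → {G}.
State G is in {G}.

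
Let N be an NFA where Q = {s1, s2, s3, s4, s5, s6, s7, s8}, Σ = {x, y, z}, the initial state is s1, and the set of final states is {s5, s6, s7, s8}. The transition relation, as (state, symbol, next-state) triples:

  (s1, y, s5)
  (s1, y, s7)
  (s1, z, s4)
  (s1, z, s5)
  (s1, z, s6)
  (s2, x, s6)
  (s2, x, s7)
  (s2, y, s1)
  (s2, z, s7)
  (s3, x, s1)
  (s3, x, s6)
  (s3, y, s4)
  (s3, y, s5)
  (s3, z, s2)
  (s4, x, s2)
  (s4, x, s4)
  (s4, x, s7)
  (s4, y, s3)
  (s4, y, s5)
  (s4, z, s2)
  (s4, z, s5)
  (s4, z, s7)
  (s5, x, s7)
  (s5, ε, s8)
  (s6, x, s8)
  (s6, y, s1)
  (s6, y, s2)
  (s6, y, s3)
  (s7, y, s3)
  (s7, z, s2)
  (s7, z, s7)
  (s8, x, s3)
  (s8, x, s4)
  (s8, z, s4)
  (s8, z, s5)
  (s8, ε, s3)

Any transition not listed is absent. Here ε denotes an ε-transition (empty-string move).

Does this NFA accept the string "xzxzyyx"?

No

Start in {s1}.
Read 'x': s1→∅; now ∅.
The set is empty and remains empty for the remaining 6 symbols.
The final set ∅ contains no accepting state.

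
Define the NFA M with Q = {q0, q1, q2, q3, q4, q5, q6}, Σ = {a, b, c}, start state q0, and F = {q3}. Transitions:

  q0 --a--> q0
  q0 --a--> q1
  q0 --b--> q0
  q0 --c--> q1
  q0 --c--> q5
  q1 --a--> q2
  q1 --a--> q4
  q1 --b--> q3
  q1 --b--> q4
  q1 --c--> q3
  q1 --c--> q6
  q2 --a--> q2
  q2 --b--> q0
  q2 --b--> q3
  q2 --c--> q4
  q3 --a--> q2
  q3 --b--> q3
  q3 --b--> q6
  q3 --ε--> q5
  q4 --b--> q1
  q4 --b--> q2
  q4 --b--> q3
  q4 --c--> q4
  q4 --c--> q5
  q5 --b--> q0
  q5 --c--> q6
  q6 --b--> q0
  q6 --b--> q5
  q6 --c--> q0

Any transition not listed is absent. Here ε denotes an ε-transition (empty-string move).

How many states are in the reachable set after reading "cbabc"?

4

Start in {q0}.
Read 'c': {q0} → {q1, q5}.
Read 'b': {q1, q5} → {q0, q3, q4, q5}.
Read 'a': {q0, q3, q4, q5} → {q0, q1, q2}.
Read 'b': {q0, q1, q2} → {q0, q3, q4, q5}.
Read 'c': {q0, q3, q4, q5} → {q1, q4, q5, q6}.
That set has 4 states.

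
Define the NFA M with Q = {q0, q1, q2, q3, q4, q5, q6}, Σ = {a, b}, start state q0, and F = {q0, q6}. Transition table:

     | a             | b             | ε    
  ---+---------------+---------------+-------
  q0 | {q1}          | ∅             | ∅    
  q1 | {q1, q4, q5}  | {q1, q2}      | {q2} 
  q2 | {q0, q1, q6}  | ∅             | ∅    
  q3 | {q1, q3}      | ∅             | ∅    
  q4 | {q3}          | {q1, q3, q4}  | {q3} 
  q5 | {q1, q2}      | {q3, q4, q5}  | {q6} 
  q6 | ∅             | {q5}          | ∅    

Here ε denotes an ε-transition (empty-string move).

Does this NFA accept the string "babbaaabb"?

Start in {q0}.
Read 'b': q0→∅; now ∅.
The set is empty and remains empty for the remaining 8 symbols.
The final set ∅ contains no accepting state.

No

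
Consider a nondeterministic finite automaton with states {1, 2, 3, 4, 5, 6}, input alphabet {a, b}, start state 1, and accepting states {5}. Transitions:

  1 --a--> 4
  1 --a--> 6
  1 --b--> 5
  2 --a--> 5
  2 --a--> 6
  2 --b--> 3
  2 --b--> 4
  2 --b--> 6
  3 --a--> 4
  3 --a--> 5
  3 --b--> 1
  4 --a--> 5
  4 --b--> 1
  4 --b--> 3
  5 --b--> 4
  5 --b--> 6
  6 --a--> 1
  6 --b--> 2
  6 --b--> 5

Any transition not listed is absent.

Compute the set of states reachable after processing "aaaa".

{1, 5}

Start in {1}.
Read 'a': 1→{4, 6}; now {4, 6}.
Read 'a': 4→{5}, 6→{1}; now {1, 5}.
Read 'a': 1→{4, 6}, 5→∅; now {4, 6}.
Read 'a': 4→{5}, 6→{1}; now {1, 5}.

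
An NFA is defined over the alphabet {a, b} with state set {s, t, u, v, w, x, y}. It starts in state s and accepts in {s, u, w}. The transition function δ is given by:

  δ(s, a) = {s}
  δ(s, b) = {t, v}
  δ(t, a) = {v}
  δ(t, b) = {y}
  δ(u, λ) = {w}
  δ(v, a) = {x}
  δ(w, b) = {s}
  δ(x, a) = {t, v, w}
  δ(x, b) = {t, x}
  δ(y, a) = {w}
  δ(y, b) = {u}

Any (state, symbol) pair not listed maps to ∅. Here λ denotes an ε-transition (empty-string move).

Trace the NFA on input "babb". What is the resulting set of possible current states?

{t, x, y}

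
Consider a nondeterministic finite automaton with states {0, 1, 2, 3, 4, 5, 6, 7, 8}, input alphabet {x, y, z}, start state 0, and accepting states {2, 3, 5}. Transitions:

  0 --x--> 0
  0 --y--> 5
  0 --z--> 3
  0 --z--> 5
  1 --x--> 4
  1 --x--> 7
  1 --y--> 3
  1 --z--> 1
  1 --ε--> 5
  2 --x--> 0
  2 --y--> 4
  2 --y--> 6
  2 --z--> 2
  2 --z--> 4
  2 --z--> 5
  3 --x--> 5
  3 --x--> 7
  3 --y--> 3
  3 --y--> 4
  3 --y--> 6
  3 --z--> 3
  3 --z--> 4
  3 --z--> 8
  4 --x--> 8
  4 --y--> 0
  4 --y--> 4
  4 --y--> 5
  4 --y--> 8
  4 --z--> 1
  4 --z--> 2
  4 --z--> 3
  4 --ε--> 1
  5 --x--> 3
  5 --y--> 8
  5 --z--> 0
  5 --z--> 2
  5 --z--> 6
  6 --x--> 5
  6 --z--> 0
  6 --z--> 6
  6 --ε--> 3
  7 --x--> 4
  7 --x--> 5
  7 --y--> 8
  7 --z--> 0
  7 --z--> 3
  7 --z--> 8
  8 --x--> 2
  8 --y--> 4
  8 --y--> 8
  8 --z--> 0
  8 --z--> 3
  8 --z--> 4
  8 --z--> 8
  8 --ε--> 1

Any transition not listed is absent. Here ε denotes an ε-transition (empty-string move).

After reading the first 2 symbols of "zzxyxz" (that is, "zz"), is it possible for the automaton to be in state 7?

Start in {0}.
Read 'z': {0} → {3, 5}.
Read 'z': {3, 5} → {0, 1, 2, 3, 4, 5, 6, 8}.
State 7 is not in {0, 1, 2, 3, 4, 5, 6, 8}.

No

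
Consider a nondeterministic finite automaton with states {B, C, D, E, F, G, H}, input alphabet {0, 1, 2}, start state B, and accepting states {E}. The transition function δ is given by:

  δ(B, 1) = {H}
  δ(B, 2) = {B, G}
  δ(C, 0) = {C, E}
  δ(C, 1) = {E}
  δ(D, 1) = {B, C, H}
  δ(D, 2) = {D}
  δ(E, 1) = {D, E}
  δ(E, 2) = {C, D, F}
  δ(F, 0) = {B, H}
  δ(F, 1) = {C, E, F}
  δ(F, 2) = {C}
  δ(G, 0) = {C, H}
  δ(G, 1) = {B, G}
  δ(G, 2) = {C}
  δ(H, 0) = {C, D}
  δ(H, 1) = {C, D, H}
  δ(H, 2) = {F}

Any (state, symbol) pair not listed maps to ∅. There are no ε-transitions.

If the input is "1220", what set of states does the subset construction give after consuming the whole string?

{C, E}

Start in {B}.
Read '1': {B} → {H}.
Read '2': {H} → {F}.
Read '2': {F} → {C}.
Read '0': {C} → {C, E}.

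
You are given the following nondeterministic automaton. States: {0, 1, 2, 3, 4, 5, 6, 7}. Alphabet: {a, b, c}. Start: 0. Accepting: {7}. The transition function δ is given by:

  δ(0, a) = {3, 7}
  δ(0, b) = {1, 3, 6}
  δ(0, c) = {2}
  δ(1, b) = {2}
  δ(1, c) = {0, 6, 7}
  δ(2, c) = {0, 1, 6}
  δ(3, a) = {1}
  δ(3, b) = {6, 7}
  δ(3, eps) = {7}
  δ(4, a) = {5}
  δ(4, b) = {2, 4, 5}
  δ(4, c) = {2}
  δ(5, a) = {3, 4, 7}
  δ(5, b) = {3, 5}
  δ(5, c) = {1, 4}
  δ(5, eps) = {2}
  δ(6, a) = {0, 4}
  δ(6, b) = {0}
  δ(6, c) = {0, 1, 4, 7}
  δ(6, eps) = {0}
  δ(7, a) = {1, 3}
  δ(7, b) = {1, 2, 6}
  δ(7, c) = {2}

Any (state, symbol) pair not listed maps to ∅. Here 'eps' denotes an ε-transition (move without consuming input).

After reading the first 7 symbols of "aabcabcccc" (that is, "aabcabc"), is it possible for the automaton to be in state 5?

Start in {0}.
Read 'a': 0→{3, 7}; now {3, 7}.
Read 'a': 3→{1}, 7→{1, 3}; union {1, 3}; ε-closure = {1, 3, 7}.
Read 'b': 1→{2}, 3→{6, 7}, 7→{1, 2, 6}; union {1, 2, 6, 7}; ε-closure = {0, 1, 2, 6, 7}.
Read 'c': 0→{2}, 1→{0, 6, 7}, 2→{0, 1, 6}, 6→{0, 1, 4, 7}, 7→{2}; now {0, 1, 2, 4, 6, 7}.
Read 'a': 0→{3, 7}, 1→∅, 2→∅, 4→{5}, 6→{0, 4}, 7→{1, 3}; union {0, 1, 3, 4, 5, 7}; ε-closure = {0, 1, 2, 3, 4, 5, 7}.
Read 'b': 0→{1, 3, 6}, 1→{2}, 2→∅, 3→{6, 7}, 4→{2, 4, 5}, 5→{3, 5}, 7→{1, 2, 6}; union {1, 2, 3, 4, 5, 6, 7}; ε-closure = {0, 1, 2, 3, 4, 5, 6, 7}.
Read 'c': 0→{2}, 1→{0, 6, 7}, 2→{0, 1, 6}, 3→∅, 4→{2}, 5→{1, 4}, 6→{0, 1, 4, 7}, 7→{2}; now {0, 1, 2, 4, 6, 7}.
State 5 is not in {0, 1, 2, 4, 6, 7}.

No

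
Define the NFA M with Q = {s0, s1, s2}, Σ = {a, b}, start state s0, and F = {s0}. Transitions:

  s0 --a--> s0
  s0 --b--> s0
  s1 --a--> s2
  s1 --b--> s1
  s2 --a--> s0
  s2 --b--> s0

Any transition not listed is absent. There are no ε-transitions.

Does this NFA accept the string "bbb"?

Start in {s0}.
Read 'b': s0→{s0}; now {s0}.
Read 'b': s0→{s0}; now {s0}.
Read 'b': s0→{s0}; now {s0}.
The final set {s0} contains the accepting state s0.

Yes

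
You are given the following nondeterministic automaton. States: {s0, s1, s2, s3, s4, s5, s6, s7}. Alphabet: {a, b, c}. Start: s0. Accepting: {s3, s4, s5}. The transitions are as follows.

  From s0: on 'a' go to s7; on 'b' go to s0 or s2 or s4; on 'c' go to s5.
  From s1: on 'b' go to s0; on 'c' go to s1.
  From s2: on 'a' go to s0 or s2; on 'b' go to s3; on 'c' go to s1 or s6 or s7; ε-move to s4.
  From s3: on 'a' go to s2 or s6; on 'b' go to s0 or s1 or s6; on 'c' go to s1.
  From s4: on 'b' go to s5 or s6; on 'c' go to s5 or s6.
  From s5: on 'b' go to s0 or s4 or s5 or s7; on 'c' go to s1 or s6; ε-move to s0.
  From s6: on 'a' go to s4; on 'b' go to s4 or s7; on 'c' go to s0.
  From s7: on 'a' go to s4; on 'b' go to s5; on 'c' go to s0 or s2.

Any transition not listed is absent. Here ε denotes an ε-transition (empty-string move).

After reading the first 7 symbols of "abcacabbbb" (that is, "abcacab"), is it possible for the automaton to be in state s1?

No

Start in {s0}.
Read 'a': s0→{s7}; now {s7}.
Read 'b': s7→{s5}; union {s5}; ε-closure = {s0, s5}.
Read 'c': s0→{s5}, s5→{s1, s6}; union {s1, s5, s6}; ε-closure = {s0, s1, s5, s6}.
Read 'a': s0→{s7}, s1→∅, s5→∅, s6→{s4}; now {s4, s7}.
Read 'c': s4→{s5, s6}, s7→{s0, s2}; union {s0, s2, s5, s6}; ε-closure = {s0, s2, s4, s5, s6}.
Read 'a': s0→{s7}, s2→{s0, s2}, s4→∅, s5→∅, s6→{s4}; now {s0, s2, s4, s7}.
Read 'b': s0→{s0, s2, s4}, s2→{s3}, s4→{s5, s6}, s7→{s5}; now {s0, s2, s3, s4, s5, s6}.
State s1 is not in {s0, s2, s3, s4, s5, s6}.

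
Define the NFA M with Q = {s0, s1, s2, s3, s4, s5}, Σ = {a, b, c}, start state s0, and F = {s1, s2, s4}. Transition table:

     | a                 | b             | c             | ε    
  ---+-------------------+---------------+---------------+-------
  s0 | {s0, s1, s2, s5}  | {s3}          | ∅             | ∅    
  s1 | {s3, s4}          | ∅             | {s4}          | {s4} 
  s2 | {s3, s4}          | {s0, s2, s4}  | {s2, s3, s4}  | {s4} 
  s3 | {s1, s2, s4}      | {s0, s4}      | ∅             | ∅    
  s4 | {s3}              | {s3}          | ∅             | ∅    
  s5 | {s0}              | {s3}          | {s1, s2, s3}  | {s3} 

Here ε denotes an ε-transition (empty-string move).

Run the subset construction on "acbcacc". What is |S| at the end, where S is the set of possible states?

3

Start in {s0}.
Read 'a': s0→{s0, s1, s2, s5}; union {s0, s1, s2, s5}; ε-closure = {s0, s1, s2, s3, s4, s5}.
Read 'c': s0→∅, s1→{s4}, s2→{s2, s3, s4}, s3→∅, s4→∅, s5→{s1, s2, s3}; now {s1, s2, s3, s4}.
Read 'b': s1→∅, s2→{s0, s2, s4}, s3→{s0, s4}, s4→{s3}; now {s0, s2, s3, s4}.
Read 'c': s0→∅, s2→{s2, s3, s4}, s3→∅, s4→∅; now {s2, s3, s4}.
Read 'a': s2→{s3, s4}, s3→{s1, s2, s4}, s4→{s3}; now {s1, s2, s3, s4}.
Read 'c': s1→{s4}, s2→{s2, s3, s4}, s3→∅, s4→∅; now {s2, s3, s4}.
Read 'c': s2→{s2, s3, s4}, s3→∅, s4→∅; now {s2, s3, s4}.
That set has 3 states.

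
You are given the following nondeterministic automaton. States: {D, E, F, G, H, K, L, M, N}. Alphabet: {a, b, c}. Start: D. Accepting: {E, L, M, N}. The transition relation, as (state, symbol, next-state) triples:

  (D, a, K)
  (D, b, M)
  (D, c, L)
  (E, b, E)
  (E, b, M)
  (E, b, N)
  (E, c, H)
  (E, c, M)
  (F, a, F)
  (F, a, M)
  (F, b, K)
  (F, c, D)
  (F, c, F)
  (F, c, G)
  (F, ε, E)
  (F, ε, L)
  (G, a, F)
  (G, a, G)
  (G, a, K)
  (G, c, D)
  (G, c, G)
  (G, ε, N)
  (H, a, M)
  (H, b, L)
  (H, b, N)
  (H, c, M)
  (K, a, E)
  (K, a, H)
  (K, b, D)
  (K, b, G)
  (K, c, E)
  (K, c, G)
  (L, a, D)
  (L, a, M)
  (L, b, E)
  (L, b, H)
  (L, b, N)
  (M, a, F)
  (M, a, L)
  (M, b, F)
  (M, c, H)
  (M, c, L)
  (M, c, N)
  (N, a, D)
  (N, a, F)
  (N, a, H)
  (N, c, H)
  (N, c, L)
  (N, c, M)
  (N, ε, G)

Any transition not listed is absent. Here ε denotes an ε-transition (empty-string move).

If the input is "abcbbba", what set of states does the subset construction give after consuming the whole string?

{D, E, F, G, H, K, L, M, N}

Start in {D}.
Read 'a': D→{K}; now {K}.
Read 'b': K→{D, G}; union {D, G}; ε-closure = {D, G, N}.
Read 'c': D→{L}, G→{D, G}, N→{H, L, M}; union {D, G, H, L, M}; ε-closure = {D, G, H, L, M, N}.
Read 'b': D→{M}, G→∅, H→{L, N}, L→{E, H, N}, M→{F}, N→∅; union {E, F, H, L, M, N}; ε-closure = {E, F, G, H, L, M, N}.
Read 'b': E→{E, M, N}, F→{K}, G→∅, H→{L, N}, L→{E, H, N}, M→{F}, N→∅; union {E, F, H, K, L, M, N}; ε-closure = {E, F, G, H, K, L, M, N}.
Read 'b': E→{E, M, N}, F→{K}, G→∅, H→{L, N}, K→{D, G}, L→{E, H, N}, M→{F}, N→∅; now {D, E, F, G, H, K, L, M, N}.
Read 'a': D→{K}, E→∅, F→{F, M}, G→{F, G, K}, H→{M}, K→{E, H}, L→{D, M}, M→{F, L}, N→{D, F, H}; union {D, E, F, G, H, K, L, M}; ε-closure = {D, E, F, G, H, K, L, M, N}.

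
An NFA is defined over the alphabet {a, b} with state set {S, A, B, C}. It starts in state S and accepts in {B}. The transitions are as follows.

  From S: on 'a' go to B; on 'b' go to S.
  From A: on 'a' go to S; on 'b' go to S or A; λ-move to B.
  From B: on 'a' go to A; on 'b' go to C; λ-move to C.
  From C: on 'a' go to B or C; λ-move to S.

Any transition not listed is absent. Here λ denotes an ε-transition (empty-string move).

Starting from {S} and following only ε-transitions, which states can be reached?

Begin with {S}.
No ε-moves leave this set, so the closure equals the set itself.

{S}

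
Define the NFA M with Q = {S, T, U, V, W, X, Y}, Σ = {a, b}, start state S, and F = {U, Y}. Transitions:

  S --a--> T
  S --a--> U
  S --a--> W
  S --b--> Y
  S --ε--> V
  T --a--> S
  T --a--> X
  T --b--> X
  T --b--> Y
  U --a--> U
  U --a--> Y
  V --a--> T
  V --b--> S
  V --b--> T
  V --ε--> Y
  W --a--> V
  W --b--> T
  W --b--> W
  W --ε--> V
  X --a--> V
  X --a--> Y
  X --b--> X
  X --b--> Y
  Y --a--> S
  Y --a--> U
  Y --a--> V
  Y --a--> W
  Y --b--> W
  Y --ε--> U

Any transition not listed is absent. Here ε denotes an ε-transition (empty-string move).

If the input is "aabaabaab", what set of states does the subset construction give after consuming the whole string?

{S, T, U, V, W, X, Y}

Start: ε-closure({S}) = {S, U, V, Y}.
Read 'a': S→{T, U, W}, U→{U, Y}, V→{T}, Y→{S, U, V, W}; now {S, T, U, V, W, Y}.
Read 'a': S→{T, U, W}, T→{S, X}, U→{U, Y}, V→{T}, W→{V}, Y→{S, U, V, W}; now {S, T, U, V, W, X, Y}.
Read 'b': S→{Y}, T→{X, Y}, U→∅, V→{S, T}, W→{T, W}, X→{X, Y}, Y→{W}; union {S, T, W, X, Y}; ε-closure = {S, T, U, V, W, X, Y}.
Read 'a': S→{T, U, W}, T→{S, X}, U→{U, Y}, V→{T}, W→{V}, X→{V, Y}, Y→{S, U, V, W}; now {S, T, U, V, W, X, Y}.
Read 'a': S→{T, U, W}, T→{S, X}, U→{U, Y}, V→{T}, W→{V}, X→{V, Y}, Y→{S, U, V, W}; now {S, T, U, V, W, X, Y}.
Read 'b': S→{Y}, T→{X, Y}, U→∅, V→{S, T}, W→{T, W}, X→{X, Y}, Y→{W}; union {S, T, W, X, Y}; ε-closure = {S, T, U, V, W, X, Y}.
Read 'a': S→{T, U, W}, T→{S, X}, U→{U, Y}, V→{T}, W→{V}, X→{V, Y}, Y→{S, U, V, W}; now {S, T, U, V, W, X, Y}.
Read 'a': S→{T, U, W}, T→{S, X}, U→{U, Y}, V→{T}, W→{V}, X→{V, Y}, Y→{S, U, V, W}; now {S, T, U, V, W, X, Y}.
Read 'b': S→{Y}, T→{X, Y}, U→∅, V→{S, T}, W→{T, W}, X→{X, Y}, Y→{W}; union {S, T, W, X, Y}; ε-closure = {S, T, U, V, W, X, Y}.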